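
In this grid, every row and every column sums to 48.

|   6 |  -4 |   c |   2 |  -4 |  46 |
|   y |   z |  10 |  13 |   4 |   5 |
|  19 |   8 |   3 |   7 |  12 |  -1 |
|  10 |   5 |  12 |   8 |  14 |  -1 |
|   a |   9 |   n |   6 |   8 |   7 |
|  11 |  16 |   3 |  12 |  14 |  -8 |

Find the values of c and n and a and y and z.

c = 2, n = 18, a = 0, y = 2, z = 14

The known cells in column 2 total 34, leaving 48 − 34 = 14 for the blank.
The known cells in row 1 total 46, leaving 48 − 46 = 2 for the blank.
The known cells in column 3 total 30, leaving 48 − 30 = 18 for the blank.
The known cells in row 5 total 48, leaving 48 − 48 = 0 for the blank.
The known cells in row 2 total 46, leaving 48 − 46 = 2 for the blank.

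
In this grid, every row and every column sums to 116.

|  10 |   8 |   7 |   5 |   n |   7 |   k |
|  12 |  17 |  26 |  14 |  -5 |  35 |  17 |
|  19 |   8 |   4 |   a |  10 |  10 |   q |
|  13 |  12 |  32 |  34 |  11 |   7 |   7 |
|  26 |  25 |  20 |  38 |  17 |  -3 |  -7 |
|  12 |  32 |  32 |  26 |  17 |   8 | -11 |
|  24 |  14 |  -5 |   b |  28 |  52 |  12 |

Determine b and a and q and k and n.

b = -9, a = 8, q = 57, k = 41, n = 38

Column 5: -5 + 10 + 11 + 17 + 17 + 28 = 78, so its missing entry is 116 − 78 = 38.
Row 1: 10 + 8 + 7 + 5 + 38 + 7 = 75, so its missing entry is 116 − 75 = 41.
Column 7: 41 + 17 + 7 − 7 − 11 + 12 = 59, so its missing entry is 116 − 59 = 57.
Row 3: 19 + 8 + 4 + 10 + 10 + 57 = 108, so its missing entry is 116 − 108 = 8.
Row 7: 24 + 14 − 5 + 28 + 52 + 12 = 125, so its missing entry is 116 − 125 = -9.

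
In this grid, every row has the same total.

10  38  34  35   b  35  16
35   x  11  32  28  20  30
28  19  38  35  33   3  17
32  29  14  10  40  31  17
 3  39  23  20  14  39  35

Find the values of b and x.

Rows 4 and 5 both add up to 173, so every row sums to 173.
Row 1: 10 + 38 + 34 + 35 + 35 + 16 = 168, so the missing entry is 173 − 168 = 5.
Row 2: 35 + 11 + 32 + 28 + 20 + 30 = 156, so the missing entry is 173 − 156 = 17.

b = 5, x = 17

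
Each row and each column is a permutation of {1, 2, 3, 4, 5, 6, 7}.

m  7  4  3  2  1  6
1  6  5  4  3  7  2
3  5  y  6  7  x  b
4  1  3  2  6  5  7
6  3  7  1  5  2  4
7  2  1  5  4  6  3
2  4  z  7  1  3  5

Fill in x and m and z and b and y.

x = 4, m = 5, z = 6, b = 1, y = 2

For row 7, column 3: row 7 already has {1, 2, 3, 4, 5, 7}; that leaves 6.
At (row 1, col 1): row 1 already has {1, 2, 3, 4, 6, 7}, so the value is 5.
For row 3, column 7: column 7 already has {2, 3, 4, 5, 6, 7}; that leaves 1.
For row 3, column 3: column 3 already has {1, 3, 4, 5, 6, 7}; that leaves 2.
For row 3, column 6: row 3 already has {1, 2, 3, 5, 6, 7}; that leaves 4.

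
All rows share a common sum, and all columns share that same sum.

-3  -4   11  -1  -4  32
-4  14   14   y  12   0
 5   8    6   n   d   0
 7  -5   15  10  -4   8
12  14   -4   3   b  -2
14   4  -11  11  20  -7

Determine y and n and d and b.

Rows 1 and 4 both sum to 31, so that's the common total.
Row 2: -4 + 14 + 14 + 12 + 0 = 36, so its missing entry is 31 − 36 = -5.
Column 4: -1 − 5 + 10 + 3 + 11 = 18, so its missing entry is 31 − 18 = 13.
Row 3: 5 + 8 + 6 + 13 + 0 = 32, so its missing entry is 31 − 32 = -1.
Row 5: 12 + 14 − 4 + 3 − 2 = 23, so its missing entry is 31 − 23 = 8.

y = -5, n = 13, d = -1, b = 8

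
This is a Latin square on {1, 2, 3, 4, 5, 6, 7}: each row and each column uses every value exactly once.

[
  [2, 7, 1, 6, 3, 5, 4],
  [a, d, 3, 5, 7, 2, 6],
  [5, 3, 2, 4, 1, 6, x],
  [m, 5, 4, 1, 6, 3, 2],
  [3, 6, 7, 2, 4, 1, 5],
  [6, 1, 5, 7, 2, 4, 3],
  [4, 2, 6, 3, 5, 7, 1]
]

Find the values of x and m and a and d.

At (row 2, col 2): column 2 already has {1, 2, 3, 5, 6, 7}, so the value is 4.
At (row 2, col 1): row 2 already has {2, 3, 4, 5, 6, 7}, so the value is 1.
For row 3, column 7: row 3 already has {1, 2, 3, 4, 5, 6}; that leaves 7.
For row 4, column 1: row 4 already has {1, 2, 3, 4, 5, 6}; that leaves 7.

x = 7, m = 7, a = 1, d = 4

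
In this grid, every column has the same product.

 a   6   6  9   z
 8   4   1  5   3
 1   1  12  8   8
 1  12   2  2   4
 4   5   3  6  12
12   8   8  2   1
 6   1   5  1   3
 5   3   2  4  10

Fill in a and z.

Columns 2 and 4 each multiply to 34560, so every column has product 34560.
Column 1: 8×1×1×4×12×6×5 = 11520, so the missing entry is 34560 ÷ 11520 = 3.
Column 5: 3×8×4×12×1×3×10 = 34560, so the missing entry is 34560 ÷ 34560 = 1.

a = 3, z = 1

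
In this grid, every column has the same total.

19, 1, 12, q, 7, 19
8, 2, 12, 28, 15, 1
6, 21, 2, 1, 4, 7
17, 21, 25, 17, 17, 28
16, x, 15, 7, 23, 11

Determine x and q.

The complete columns each total 66.
Column 2 is missing 66 − 45 = 21 (since 1 + 2 + 21 + 21 = 45).
Column 4 is missing 66 − 53 = 13 (since 28 + 1 + 17 + 7 = 53).

x = 21, q = 13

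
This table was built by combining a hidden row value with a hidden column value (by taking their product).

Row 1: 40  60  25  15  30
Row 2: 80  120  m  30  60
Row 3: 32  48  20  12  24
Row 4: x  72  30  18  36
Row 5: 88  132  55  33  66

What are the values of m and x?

m = 50, x = 48

Each row is a constant multiple of every other row — this is a multiplication table with the headers hidden.
Row 2 is 60/30 = 2/1 times row 1, so its entry in column 3 is 25 × 2/1 = 50.
Row 4 is 36/30 = 6/5 times row 1, so its entry in column 1 is 40 × 6/5 = 48.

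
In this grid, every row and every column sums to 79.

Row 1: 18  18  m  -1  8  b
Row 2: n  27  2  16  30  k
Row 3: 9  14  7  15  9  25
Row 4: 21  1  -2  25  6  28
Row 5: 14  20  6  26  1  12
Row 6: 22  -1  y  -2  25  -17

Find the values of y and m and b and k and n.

y = 52, m = 14, b = 22, k = 9, n = -5

Column 1: 18 + 9 + 21 + 14 + 22 = 84, so its missing entry is 79 − 84 = -5.
Row 2: -5 + 27 + 2 + 16 + 30 = 70, so its missing entry is 79 − 70 = 9.
Column 6: 9 + 25 + 28 + 12 − 17 = 57, so its missing entry is 79 − 57 = 22.
Row 1: 18 + 18 − 1 + 8 + 22 = 65, so its missing entry is 79 − 65 = 14.
Row 6: 22 − 1 − 2 + 25 − 17 = 27, so its missing entry is 79 − 27 = 52.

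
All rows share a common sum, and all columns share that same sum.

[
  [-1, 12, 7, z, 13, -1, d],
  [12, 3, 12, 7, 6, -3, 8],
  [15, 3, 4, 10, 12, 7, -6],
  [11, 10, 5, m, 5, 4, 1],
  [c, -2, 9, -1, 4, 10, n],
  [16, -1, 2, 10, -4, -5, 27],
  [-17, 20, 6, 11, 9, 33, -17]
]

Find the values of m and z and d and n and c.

m = 9, z = -1, d = 16, n = 16, c = 9

Rows 2 and 3 both sum to 45, so that's the common total.
Column 1: -1 + 12 + 15 + 11 + 16 − 17 = 36, so its missing entry is 45 − 36 = 9.
Row 5: 9 − 2 + 9 − 1 + 4 + 10 = 29, so its missing entry is 45 − 29 = 16.
Column 7: 8 − 6 + 1 + 16 + 27 − 17 = 29, so its missing entry is 45 − 29 = 16.
Row 1: -1 + 12 + 7 + 13 − 1 + 16 = 46, so its missing entry is 45 − 46 = -1.
Row 4: 11 + 10 + 5 + 5 + 4 + 1 = 36, so its missing entry is 45 − 36 = 9.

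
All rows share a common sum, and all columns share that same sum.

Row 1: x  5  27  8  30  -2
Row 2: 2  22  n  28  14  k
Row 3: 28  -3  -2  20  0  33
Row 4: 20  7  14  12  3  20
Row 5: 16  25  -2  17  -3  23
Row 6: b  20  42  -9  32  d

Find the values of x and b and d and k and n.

x = 8, b = 2, d = -11, k = 13, n = -3

Rows 3 and 4 both sum to 76, so that's the common total.
The known cells in column 3 total 79, leaving 76 − 79 = -3 for the blank.
The known cells in row 2 total 63, leaving 76 − 63 = 13 for the blank.
The known cells in column 6 total 87, leaving 76 − 87 = -11 for the blank.
The known cells in row 1 total 68, leaving 76 − 68 = 8 for the blank.
The known cells in row 6 total 74, leaving 76 − 74 = 2 for the blank.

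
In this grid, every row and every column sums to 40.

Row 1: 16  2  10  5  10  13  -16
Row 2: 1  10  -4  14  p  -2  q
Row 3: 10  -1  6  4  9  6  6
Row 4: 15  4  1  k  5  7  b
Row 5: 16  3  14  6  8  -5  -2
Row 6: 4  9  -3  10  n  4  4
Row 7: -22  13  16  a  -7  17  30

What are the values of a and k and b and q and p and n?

a = -7, k = 8, b = 0, q = 18, p = 3, n = 12

Row 6: 4 + 9 − 3 + 10 + 4 + 4 = 28, so its missing entry is 40 − 28 = 12.
Column 5: 10 + 9 + 5 + 8 + 12 − 7 = 37, so its missing entry is 40 − 37 = 3.
Row 2: 1 + 10 − 4 + 14 + 3 − 2 = 22, so its missing entry is 40 − 22 = 18.
Column 7: -16 + 18 + 6 − 2 + 4 + 30 = 40, so its missing entry is 40 − 40 = 0.
Row 4: 15 + 4 + 1 + 5 + 7 + 0 = 32, so its missing entry is 40 − 32 = 8.
Row 7: -22 + 13 + 16 − 7 + 17 + 30 = 47, so its missing entry is 40 − 47 = -7.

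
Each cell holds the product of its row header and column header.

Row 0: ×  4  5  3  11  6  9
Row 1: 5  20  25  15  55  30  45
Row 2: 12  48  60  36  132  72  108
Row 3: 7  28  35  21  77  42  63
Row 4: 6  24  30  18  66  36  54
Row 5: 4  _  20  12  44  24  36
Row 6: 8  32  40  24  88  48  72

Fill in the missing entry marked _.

16

4 × 4 = 16.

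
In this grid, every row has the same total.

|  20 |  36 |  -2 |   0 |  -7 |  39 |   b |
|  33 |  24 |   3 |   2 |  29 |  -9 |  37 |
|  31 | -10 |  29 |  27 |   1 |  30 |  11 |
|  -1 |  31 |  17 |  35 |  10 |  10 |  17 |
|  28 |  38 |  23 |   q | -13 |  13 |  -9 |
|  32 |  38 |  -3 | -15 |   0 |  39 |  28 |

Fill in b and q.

b = 33, q = 39

Rows 2 and 4 both add up to 119, so every row sums to 119.
Row 1: 20 + 36 − 2 + 0 − 7 + 39 = 86, so the missing entry is 119 − 86 = 33.
Row 5: 28 + 38 + 23 − 13 + 13 − 9 = 80, so the missing entry is 119 − 80 = 39.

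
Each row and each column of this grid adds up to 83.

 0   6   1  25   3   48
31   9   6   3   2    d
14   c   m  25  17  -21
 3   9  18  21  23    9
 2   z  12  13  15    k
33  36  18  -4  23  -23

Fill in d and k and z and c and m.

d = 32, k = 38, z = 3, c = 20, m = 28

Row 2 has 31 + 9 + 6 + 3 + 2 = 51; the blank must be 83 − 51 = 32.
Column 6 has 48 + 32 − 21 + 9 − 23 = 45; the blank must be 83 − 45 = 38.
Column 3 has 1 + 6 + 18 + 12 + 18 = 55; the blank must be 83 − 55 = 28.
Row 3 has 14 + 28 + 25 + 17 − 21 = 63; the blank must be 83 − 63 = 20.
Row 5 has 2 + 12 + 13 + 15 + 38 = 80; the blank must be 83 − 80 = 3.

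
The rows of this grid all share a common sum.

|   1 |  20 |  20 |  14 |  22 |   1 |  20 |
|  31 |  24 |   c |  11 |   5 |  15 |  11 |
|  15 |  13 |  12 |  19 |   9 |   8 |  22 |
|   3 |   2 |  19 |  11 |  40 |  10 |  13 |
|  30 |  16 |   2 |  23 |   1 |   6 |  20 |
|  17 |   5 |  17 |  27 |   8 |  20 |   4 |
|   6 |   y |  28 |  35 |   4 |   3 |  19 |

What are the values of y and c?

y = 3, c = 1

Rows 4 and 6 both add up to 98, so every row sums to 98.
Row 7: 6 + 28 + 35 + 4 + 3 + 19 = 95, so the missing entry is 98 − 95 = 3.
Row 2: 31 + 24 + 11 + 5 + 15 + 11 = 97, so the missing entry is 98 − 97 = 1.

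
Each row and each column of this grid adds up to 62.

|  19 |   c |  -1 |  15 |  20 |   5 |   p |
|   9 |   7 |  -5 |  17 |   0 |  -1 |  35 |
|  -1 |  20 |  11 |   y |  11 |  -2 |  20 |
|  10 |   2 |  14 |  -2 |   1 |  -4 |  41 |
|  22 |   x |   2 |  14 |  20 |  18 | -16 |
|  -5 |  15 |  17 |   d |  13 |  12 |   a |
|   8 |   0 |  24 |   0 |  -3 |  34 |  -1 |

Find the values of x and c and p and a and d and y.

Row 3: -1 + 20 + 11 + 11 − 2 + 20 = 59, so its missing entry is 62 − 59 = 3.
Column 4: 15 + 17 + 3 − 2 + 14 + 0 = 47, so its missing entry is 62 − 47 = 15.
Row 6: -5 + 15 + 17 + 15 + 13 + 12 = 67, so its missing entry is 62 − 67 = -5.
Column 7: 35 + 20 + 41 − 16 − 5 − 1 = 74, so its missing entry is 62 − 74 = -12.
Row 1: 19 − 1 + 15 + 20 + 5 − 12 = 46, so its missing entry is 62 − 46 = 16.
Row 5: 22 + 2 + 14 + 20 + 18 − 16 = 60, so its missing entry is 62 − 60 = 2.

x = 2, c = 16, p = -12, a = -5, d = 15, y = 3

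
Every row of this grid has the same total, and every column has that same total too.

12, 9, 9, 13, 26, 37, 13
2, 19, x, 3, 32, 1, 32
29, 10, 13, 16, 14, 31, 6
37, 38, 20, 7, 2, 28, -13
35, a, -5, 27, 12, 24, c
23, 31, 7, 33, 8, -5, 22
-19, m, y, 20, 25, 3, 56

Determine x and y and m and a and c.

x = 30, y = 45, m = -11, a = 23, c = 3

Rows 1 and 3 both sum to 119, so that's the common total.
Row 2: 2 + 19 + 3 + 32 + 1 + 32 = 89, so its missing entry is 119 − 89 = 30.
Column 3: 9 + 30 + 13 + 20 − 5 + 7 = 74, so its missing entry is 119 − 74 = 45.
Row 7: -19 + 45 + 20 + 25 + 3 + 56 = 130, so its missing entry is 119 − 130 = -11.
Column 7: 13 + 32 + 6 − 13 + 22 + 56 = 116, so its missing entry is 119 − 116 = 3.
Row 5: 35 − 5 + 27 + 12 + 24 + 3 = 96, so its missing entry is 119 − 96 = 23.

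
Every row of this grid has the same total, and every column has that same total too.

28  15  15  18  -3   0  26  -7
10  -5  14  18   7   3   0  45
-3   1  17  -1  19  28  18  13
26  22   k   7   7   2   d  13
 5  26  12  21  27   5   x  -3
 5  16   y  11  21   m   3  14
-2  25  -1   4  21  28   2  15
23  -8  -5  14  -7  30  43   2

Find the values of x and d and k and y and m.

x = -1, d = 1, k = 14, y = 26, m = -4

Rows 1 and 2 both sum to 92, so that's the common total.
Column 6 has 0 + 3 + 28 + 2 + 5 + 28 + 30 = 96; the blank must be 92 − 96 = -4.
Row 5 has 5 + 26 + 12 + 21 + 27 + 5 − 3 = 93; the blank must be 92 − 93 = -1.
Column 7 has 26 + 0 + 18 − 1 + 3 + 2 + 43 = 91; the blank must be 92 − 91 = 1.
Row 4 has 26 + 22 + 7 + 7 + 2 + 1 + 13 = 78; the blank must be 92 − 78 = 14.
Row 6 has 5 + 16 + 11 + 21 − 4 + 3 + 14 = 66; the blank must be 92 − 66 = 26.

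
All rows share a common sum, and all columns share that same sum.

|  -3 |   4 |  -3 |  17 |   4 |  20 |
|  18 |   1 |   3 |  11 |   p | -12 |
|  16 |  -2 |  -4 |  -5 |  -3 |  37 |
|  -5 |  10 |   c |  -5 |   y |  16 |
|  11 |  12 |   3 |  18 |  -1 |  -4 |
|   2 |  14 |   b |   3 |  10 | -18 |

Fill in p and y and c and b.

Rows 1 and 3 both sum to 39, so that's the common total.
The known cells in row 2 total 21, leaving 39 − 21 = 18 for the blank.
The known cells in column 5 total 28, leaving 39 − 28 = 11 for the blank.
The known cells in row 4 total 27, leaving 39 − 27 = 12 for the blank.
The known cells in row 6 total 11, leaving 39 − 11 = 28 for the blank.

p = 18, y = 11, c = 12, b = 28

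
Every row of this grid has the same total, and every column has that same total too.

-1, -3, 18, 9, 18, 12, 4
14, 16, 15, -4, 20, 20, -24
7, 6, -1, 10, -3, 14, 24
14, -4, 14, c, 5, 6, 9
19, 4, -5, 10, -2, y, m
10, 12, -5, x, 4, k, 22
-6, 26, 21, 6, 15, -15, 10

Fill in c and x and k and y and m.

c = 13, x = 13, k = 1, y = 19, m = 12

Rows 1 and 2 both sum to 57, so that's the common total.
Column 7: 4 − 24 + 24 + 9 + 22 + 10 = 45, so its missing entry is 57 − 45 = 12.
Row 5: 19 + 4 − 5 + 10 − 2 + 12 = 38, so its missing entry is 57 − 38 = 19.
Column 6: 12 + 20 + 14 + 6 + 19 − 15 = 56, so its missing entry is 57 − 56 = 1.
Row 4: 14 − 4 + 14 + 5 + 6 + 9 = 44, so its missing entry is 57 − 44 = 13.
Row 6: 10 + 12 − 5 + 4 + 1 + 22 = 44, so its missing entry is 57 − 44 = 13.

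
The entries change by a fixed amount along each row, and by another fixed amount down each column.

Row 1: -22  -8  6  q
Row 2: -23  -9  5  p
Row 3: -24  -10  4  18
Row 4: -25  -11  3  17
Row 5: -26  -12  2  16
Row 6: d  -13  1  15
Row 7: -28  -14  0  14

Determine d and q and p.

d = -27, q = 20, p = 19

Along each row the entries change by 14 per step; down each column they change by -1.
Row 6: from -13 at column 2, stepping by 14 to column 1 gives -27.
Row 1: from -22 at column 1, stepping by 14 to column 4 gives 20.
Row 2: from -23 at column 1, stepping by 14 to column 4 gives 19.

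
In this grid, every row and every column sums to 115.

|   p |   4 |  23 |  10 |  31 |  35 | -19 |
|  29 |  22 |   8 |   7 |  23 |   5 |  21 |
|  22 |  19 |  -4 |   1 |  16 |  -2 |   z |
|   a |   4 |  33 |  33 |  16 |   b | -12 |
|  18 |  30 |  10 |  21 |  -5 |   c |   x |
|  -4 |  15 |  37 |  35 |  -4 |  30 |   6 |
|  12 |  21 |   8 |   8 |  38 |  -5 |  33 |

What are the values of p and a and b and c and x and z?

Row 1 has 4 + 23 + 10 + 31 + 35 − 19 = 84; the blank must be 115 − 84 = 31.
Column 1 has 31 + 29 + 22 + 18 − 4 + 12 = 108; the blank must be 115 − 108 = 7.
Row 3 has 22 + 19 − 4 + 1 + 16 − 2 = 52; the blank must be 115 − 52 = 63.
Column 7 has -19 + 21 + 63 − 12 + 6 + 33 = 92; the blank must be 115 − 92 = 23.
Row 5 has 18 + 30 + 10 + 21 − 5 + 23 = 97; the blank must be 115 − 97 = 18.
Row 4 has 7 + 4 + 33 + 33 + 16 − 12 = 81; the blank must be 115 − 81 = 34.

p = 31, a = 7, b = 34, c = 18, x = 23, z = 63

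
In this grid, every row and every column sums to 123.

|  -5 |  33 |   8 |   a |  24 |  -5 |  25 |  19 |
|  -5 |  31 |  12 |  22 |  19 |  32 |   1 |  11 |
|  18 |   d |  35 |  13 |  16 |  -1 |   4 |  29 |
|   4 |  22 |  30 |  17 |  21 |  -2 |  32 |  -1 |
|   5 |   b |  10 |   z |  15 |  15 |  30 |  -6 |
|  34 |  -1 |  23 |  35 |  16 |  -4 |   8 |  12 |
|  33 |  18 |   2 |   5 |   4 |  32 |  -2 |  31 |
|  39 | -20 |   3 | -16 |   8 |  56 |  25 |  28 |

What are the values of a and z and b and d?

a = 24, z = 23, b = 31, d = 9

Row 1 has -5 + 33 + 8 + 24 − 5 + 25 + 19 = 99; the blank must be 123 − 99 = 24.
Row 3 has 18 + 35 + 13 + 16 − 1 + 4 + 29 = 114; the blank must be 123 − 114 = 9.
Column 2 has 33 + 31 + 9 + 22 − 1 + 18 − 20 = 92; the blank must be 123 − 92 = 31.
Row 5 has 5 + 31 + 10 + 15 + 15 + 30 − 6 = 100; the blank must be 123 − 100 = 23.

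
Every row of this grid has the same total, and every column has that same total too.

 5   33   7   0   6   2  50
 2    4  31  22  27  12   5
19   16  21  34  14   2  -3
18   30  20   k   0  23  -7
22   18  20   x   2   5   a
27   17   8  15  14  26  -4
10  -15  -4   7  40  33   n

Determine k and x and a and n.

k = 19, x = 6, a = 30, n = 32

Rows 1 and 2 both sum to 103, so that's the common total.
Row 4: 18 + 30 + 20 + 0 + 23 − 7 = 84, so its missing entry is 103 − 84 = 19.
Row 7: 10 − 15 − 4 + 7 + 40 + 33 = 71, so its missing entry is 103 − 71 = 32.
Column 7: 50 + 5 − 3 − 7 − 4 + 32 = 73, so its missing entry is 103 − 73 = 30.
Row 5: 22 + 18 + 20 + 2 + 5 + 30 = 97, so its missing entry is 103 − 97 = 6.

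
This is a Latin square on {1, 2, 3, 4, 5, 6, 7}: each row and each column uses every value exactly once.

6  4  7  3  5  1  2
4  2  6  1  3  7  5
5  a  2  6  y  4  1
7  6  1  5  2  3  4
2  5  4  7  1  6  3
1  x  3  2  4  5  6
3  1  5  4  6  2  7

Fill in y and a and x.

y = 7, a = 3, x = 7

Cell (6,2): row 6 already has {1, 2, 3, 4, 5, 6} → 7.
For row 3, column 2: column 2 already has {1, 2, 4, 5, 6, 7}; that leaves 3.
For row 3, column 5: row 3 already has {1, 2, 3, 4, 5, 6}; that leaves 7.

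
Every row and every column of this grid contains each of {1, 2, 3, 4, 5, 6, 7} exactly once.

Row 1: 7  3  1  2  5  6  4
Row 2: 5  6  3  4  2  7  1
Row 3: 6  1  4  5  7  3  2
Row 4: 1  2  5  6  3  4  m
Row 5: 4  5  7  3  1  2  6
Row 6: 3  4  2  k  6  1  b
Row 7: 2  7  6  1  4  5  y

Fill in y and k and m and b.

Cell (6,4): column 4 already has {1, 2, 3, 4, 5, 6} → 7.
Cell (7,7): row 7 already has {1, 2, 4, 5, 6, 7} → 3.
For row 6, column 7: row 6 already has {1, 2, 3, 4, 6, 7}; that leaves 5.
At (row 4, col 7): row 4 already has {1, 2, 3, 4, 5, 6}, so the value is 7.

y = 3, k = 7, m = 7, b = 5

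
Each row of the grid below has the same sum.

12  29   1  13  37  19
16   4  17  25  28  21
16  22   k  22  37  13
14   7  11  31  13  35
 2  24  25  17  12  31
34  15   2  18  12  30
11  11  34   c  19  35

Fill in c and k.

Row 1 sums to 111 and so does row 6; that's the common total.
In row 7 the known cells total 110, leaving 111 − 110 = 1.
In row 3 the known cells total 110, leaving 111 − 110 = 1.

c = 1, k = 1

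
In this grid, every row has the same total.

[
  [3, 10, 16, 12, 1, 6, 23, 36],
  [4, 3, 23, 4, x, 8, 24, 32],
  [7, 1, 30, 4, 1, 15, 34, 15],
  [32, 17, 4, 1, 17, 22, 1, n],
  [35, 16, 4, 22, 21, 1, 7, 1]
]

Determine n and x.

Rows 1 and 3 both add up to 107, so every row sums to 107.
Row 4: 32 + 17 + 4 + 1 + 17 + 22 + 1 = 94, so the missing entry is 107 − 94 = 13.
Row 2: 4 + 3 + 23 + 4 + 8 + 24 + 32 = 98, so the missing entry is 107 − 98 = 9.

n = 13, x = 9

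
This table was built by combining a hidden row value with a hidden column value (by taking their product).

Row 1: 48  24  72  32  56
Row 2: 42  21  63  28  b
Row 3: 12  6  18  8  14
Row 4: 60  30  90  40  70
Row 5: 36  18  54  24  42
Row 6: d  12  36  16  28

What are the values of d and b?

Each row is a constant multiple of every other row — this is a multiplication table with the headers hidden.
Row 6 is 12/24 = 1/2 times row 1, so its entry in column 1 is 48 × 1/2 = 24.
Row 2 is 21/24 = 7/8 times row 1, so its entry in column 5 is 56 × 7/8 = 49.

d = 24, b = 49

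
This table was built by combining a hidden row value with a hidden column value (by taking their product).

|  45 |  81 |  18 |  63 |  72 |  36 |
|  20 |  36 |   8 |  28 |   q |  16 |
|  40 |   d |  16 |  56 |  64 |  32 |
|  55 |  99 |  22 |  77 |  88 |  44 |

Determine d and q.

Each row is a constant multiple of every other row — this is a multiplication table with the headers hidden.
Row 3 is 32/36 = 8/9 times row 1, so its entry in column 2 is 81 × 8/9 = 72.
Row 2 is 16/36 = 4/9 times row 1, so its entry in column 5 is 72 × 4/9 = 32.

d = 72, q = 32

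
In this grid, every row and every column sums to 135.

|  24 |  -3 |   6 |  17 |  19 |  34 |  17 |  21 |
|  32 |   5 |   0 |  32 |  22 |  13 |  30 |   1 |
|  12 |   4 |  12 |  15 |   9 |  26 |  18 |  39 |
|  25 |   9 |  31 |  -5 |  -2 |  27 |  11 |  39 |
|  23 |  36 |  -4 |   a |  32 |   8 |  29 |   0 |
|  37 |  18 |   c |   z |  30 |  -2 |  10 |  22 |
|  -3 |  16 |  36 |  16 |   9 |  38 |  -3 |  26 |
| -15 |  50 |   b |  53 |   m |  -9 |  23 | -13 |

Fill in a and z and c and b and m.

The known cells in column 5 total 119, leaving 135 − 119 = 16 for the blank.
The known cells in row 5 total 124, leaving 135 − 124 = 11 for the blank.
The known cells in row 8 total 105, leaving 135 − 105 = 30 for the blank.
The known cells in column 4 total 139, leaving 135 − 139 = -4 for the blank.
The known cells in row 6 total 111, leaving 135 − 111 = 24 for the blank.

a = 11, z = -4, c = 24, b = 30, m = 16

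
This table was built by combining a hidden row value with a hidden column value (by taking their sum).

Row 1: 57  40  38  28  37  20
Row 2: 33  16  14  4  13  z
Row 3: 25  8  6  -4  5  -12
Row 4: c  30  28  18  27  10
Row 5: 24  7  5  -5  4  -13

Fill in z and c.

The difference between any two rows is the same in every column — this is an addition table with the headers hidden.
Row 2 minus row 1 is 14 − 38 = -24, so its entry in column 6 is 20 + (-24) = -4.
Row 4 minus row 1 is 28 − 38 = -10, so its entry in column 1 is 57 + (-10) = 47.

z = -4, c = 47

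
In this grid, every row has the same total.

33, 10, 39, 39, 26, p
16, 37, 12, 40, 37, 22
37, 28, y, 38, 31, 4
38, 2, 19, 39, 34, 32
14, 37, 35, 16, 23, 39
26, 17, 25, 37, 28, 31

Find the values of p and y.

The complete rows each total 164.
Row 1 is missing 164 − 147 = 17 (since 33 + 10 + 39 + 39 + 26 = 147).
Row 3 is missing 164 − 138 = 26 (since 37 + 28 + 38 + 31 + 4 = 138).

p = 17, y = 26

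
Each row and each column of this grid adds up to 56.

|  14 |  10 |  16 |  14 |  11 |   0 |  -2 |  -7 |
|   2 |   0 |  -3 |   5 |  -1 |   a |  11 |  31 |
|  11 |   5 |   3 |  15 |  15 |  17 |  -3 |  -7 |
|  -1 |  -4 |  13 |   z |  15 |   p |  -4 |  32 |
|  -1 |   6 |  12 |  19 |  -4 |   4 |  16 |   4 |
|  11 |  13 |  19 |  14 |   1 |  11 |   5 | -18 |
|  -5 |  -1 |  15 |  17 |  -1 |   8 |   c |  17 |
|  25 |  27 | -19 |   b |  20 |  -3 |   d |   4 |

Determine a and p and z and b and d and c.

The known cells in row 2 total 45, leaving 56 − 45 = 11 for the blank.
The known cells in row 7 total 50, leaving 56 − 50 = 6 for the blank.
The known cells in column 7 total 29, leaving 56 − 29 = 27 for the blank.
The known cells in row 8 total 81, leaving 56 − 81 = -25 for the blank.
The known cells in column 4 total 59, leaving 56 − 59 = -3 for the blank.
The known cells in row 4 total 48, leaving 56 − 48 = 8 for the blank.

a = 11, p = 8, z = -3, b = -25, d = 27, c = 6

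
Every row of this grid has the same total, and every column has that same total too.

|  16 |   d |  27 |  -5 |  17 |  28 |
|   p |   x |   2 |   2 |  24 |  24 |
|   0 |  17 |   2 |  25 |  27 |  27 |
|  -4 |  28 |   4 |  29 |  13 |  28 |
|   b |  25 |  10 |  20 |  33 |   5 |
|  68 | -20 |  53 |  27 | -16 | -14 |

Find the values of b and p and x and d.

Rows 3 and 4 both sum to 98, so that's the common total.
Row 5 has 25 + 10 + 20 + 33 + 5 = 93; the blank must be 98 − 93 = 5.
Column 1 has 16 + 0 − 4 + 5 + 68 = 85; the blank must be 98 − 85 = 13.
Row 2 has 13 + 2 + 2 + 24 + 24 = 65; the blank must be 98 − 65 = 33.
Row 1 has 16 + 27 − 5 + 17 + 28 = 83; the blank must be 98 − 83 = 15.

b = 5, p = 13, x = 33, d = 15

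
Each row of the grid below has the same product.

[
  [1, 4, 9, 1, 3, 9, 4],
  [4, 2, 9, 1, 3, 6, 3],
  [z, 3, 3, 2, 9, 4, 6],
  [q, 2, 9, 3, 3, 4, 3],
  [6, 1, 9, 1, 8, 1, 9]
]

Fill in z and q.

Rows 1 and 5 each multiply to 3888, so every row has product 3888.
Row 3: 3×3×2×9×4×6 = 3888, so the missing entry is 3888 ÷ 3888 = 1.
Row 4: 2×9×3×3×4×3 = 1944, so the missing entry is 3888 ÷ 1944 = 2.

z = 1, q = 2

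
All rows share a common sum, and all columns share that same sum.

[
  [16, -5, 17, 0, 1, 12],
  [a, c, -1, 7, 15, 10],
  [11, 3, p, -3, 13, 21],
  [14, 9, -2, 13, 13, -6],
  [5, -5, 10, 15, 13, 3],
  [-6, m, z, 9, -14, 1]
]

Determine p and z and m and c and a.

Rows 1 and 4 both sum to 41, so that's the common total.
Row 3 has 11 + 3 − 3 + 13 + 21 = 45; the blank must be 41 − 45 = -4.
Column 1 has 16 + 11 + 14 + 5 − 6 = 40; the blank must be 41 − 40 = 1.
Row 2 has 1 − 1 + 7 + 15 + 10 = 32; the blank must be 41 − 32 = 9.
Column 2 has -5 + 9 + 3 + 9 − 5 = 11; the blank must be 41 − 11 = 30.
Row 6 has -6 + 30 + 9 − 14 + 1 = 20; the blank must be 41 − 20 = 21.

p = -4, z = 21, m = 30, c = 9, a = 1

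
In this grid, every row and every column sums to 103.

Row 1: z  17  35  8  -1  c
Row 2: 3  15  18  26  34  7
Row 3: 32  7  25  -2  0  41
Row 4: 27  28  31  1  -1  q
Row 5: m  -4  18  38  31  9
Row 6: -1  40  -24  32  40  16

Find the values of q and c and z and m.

q = 17, c = 13, z = 31, m = 11

Row 5 has -4 + 18 + 38 + 31 + 9 = 92; the blank must be 103 − 92 = 11.
Column 1 has 3 + 32 + 27 + 11 − 1 = 72; the blank must be 103 − 72 = 31.
Row 4 has 27 + 28 + 31 + 1 − 1 = 86; the blank must be 103 − 86 = 17.
Row 1 has 31 + 17 + 35 + 8 − 1 = 90; the blank must be 103 − 90 = 13.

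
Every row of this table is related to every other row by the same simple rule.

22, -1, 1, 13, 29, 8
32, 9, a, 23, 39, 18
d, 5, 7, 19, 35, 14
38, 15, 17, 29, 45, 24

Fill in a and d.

The difference between any two rows is the same in every column — this is an addition table with the headers hidden.
Row 2 minus row 1 is 18 − 8 = 10, so its entry in column 3 is 1 + 10 = 11.
Row 3 minus row 1 is 14 − 8 = 6, so its entry in column 1 is 22 + 6 = 28.

a = 11, d = 28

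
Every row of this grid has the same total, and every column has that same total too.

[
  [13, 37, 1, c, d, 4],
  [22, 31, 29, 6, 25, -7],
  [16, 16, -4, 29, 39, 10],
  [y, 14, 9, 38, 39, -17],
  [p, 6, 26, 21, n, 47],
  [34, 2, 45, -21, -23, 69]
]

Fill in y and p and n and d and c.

y = 23, p = -2, n = 8, d = 18, c = 33

Rows 2 and 3 both sum to 106, so that's the common total.
Column 4: 6 + 29 + 38 + 21 − 21 = 73, so its missing entry is 106 − 73 = 33.
Row 1: 13 + 37 + 1 + 33 + 4 = 88, so its missing entry is 106 − 88 = 18.
Column 5: 18 + 25 + 39 + 39 − 23 = 98, so its missing entry is 106 − 98 = 8.
Row 5: 6 + 26 + 21 + 8 + 47 = 108, so its missing entry is 106 − 108 = -2.
Row 4: 14 + 9 + 38 + 39 − 17 = 83, so its missing entry is 106 − 83 = 23.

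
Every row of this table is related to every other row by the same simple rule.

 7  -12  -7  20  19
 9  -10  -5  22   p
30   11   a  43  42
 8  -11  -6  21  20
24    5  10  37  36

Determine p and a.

p = 21, a = 16

The difference between any two rows is the same in every column — this is an addition table with the headers hidden.
Row 2 minus row 1 is 22 − 20 = 2, so its entry in column 5 is 19 + 2 = 21.
Row 3 minus row 1 is 43 − 20 = 23, so its entry in column 3 is -7 + 23 = 16.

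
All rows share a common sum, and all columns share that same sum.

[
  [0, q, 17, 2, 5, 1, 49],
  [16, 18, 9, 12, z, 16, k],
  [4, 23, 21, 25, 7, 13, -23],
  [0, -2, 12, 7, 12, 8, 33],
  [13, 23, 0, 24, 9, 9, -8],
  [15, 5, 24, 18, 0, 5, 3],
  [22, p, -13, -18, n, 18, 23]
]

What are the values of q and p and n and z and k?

Rows 3 and 4 both sum to 70, so that's the common total.
Row 1 has 0 + 17 + 2 + 5 + 1 + 49 = 74; the blank must be 70 − 74 = -4.
Column 2 has -4 + 18 + 23 − 2 + 23 + 5 = 63; the blank must be 70 − 63 = 7.
Row 7 has 22 + 7 − 13 − 18 + 18 + 23 = 39; the blank must be 70 − 39 = 31.
Column 5 has 5 + 7 + 12 + 9 + 0 + 31 = 64; the blank must be 70 − 64 = 6.
Row 2 has 16 + 18 + 9 + 12 + 6 + 16 = 77; the blank must be 70 − 77 = -7.

q = -4, p = 7, n = 31, z = 6, k = -7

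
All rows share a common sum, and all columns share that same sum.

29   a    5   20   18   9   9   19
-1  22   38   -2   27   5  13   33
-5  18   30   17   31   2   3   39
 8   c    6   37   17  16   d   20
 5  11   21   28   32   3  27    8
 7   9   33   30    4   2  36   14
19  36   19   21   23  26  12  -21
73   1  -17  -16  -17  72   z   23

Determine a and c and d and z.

a = 26, c = 12, d = 19, z = 16

Rows 2 and 3 both sum to 135, so that's the common total.
The known cells in row 1 total 109, leaving 135 − 109 = 26 for the blank.
The known cells in row 8 total 119, leaving 135 − 119 = 16 for the blank.
The known cells in column 2 total 123, leaving 135 − 123 = 12 for the blank.
The known cells in row 4 total 116, leaving 135 − 116 = 19 for the blank.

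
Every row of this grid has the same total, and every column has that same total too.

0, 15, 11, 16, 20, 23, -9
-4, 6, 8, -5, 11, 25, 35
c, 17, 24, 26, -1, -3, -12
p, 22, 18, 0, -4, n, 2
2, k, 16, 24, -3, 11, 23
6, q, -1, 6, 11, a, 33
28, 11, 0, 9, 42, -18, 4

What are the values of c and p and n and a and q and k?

Rows 1 and 2 both sum to 76, so that's the common total.
Row 3 has 17 + 24 + 26 − 1 − 3 − 12 = 51; the blank must be 76 − 51 = 25.
Column 1 has 0 − 4 + 25 + 2 + 6 + 28 = 57; the blank must be 76 − 57 = 19.
Row 5 has 2 + 16 + 24 − 3 + 11 + 23 = 73; the blank must be 76 − 73 = 3.
Column 2 has 15 + 6 + 17 + 22 + 3 + 11 = 74; the blank must be 76 − 74 = 2.
Row 6 has 6 + 2 − 1 + 6 + 11 + 33 = 57; the blank must be 76 − 57 = 19.
Row 4 has 19 + 22 + 18 + 0 − 4 + 2 = 57; the blank must be 76 − 57 = 19.

c = 25, p = 19, n = 19, a = 19, q = 2, k = 3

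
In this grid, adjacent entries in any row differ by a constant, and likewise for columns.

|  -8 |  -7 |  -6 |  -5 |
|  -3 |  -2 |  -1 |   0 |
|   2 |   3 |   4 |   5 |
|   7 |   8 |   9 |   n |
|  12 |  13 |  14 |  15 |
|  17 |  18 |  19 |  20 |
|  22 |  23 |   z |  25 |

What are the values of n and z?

n = 10, z = 24

Along each row the entries change by 1 per step; down each column they change by 5.
Row 4: from 7 at column 1, stepping by 1 to column 4 gives 10.
Row 7: from 22 at column 1, stepping by 1 to column 3 gives 24.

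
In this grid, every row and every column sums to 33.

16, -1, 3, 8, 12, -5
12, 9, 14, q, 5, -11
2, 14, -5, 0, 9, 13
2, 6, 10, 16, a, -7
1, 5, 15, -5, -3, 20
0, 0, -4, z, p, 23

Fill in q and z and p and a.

Row 2 has 12 + 9 + 14 + 5 − 11 = 29; the blank must be 33 − 29 = 4.
Column 4 has 8 + 4 + 0 + 16 − 5 = 23; the blank must be 33 − 23 = 10.
Row 6 has 0 + 0 − 4 + 10 + 23 = 29; the blank must be 33 − 29 = 4.
Row 4 has 2 + 6 + 10 + 16 − 7 = 27; the blank must be 33 − 27 = 6.

q = 4, z = 10, p = 4, a = 6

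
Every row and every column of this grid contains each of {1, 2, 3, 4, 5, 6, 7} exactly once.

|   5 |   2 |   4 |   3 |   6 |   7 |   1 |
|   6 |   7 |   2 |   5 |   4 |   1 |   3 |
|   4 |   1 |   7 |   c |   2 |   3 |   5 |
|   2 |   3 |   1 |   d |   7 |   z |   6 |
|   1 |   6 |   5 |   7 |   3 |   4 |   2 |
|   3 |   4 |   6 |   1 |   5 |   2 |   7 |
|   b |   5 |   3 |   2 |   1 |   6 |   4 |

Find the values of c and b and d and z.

Cell (3,4): row 3 already has {1, 2, 3, 4, 5, 7} → 6.
Cell (4,4): column 4 already has {1, 2, 3, 5, 6, 7} → 4.
Cell (4,6): row 4 already has {1, 2, 3, 4, 6, 7} → 5.
At (row 7, col 1): row 7 already has {1, 2, 3, 4, 5, 6}, so the value is 7.

c = 6, b = 7, d = 4, z = 5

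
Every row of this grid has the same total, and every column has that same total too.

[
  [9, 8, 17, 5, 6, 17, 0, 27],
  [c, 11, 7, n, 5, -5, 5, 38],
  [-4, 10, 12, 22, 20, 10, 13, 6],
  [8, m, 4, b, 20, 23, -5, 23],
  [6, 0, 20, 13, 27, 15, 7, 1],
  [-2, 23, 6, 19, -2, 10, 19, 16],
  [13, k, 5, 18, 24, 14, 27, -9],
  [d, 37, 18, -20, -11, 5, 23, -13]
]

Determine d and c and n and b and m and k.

d = 50, c = 9, n = 19, b = 13, m = 3, k = -3

Rows 1 and 3 both sum to 89, so that's the common total.
The known cells in row 7 total 92, leaving 89 − 92 = -3 for the blank.
The known cells in column 2 total 86, leaving 89 − 86 = 3 for the blank.
The known cells in row 8 total 39, leaving 89 − 39 = 50 for the blank.
The known cells in row 4 total 76, leaving 89 − 76 = 13 for the blank.
The known cells in column 1 total 80, leaving 89 − 80 = 9 for the blank.
The known cells in row 2 total 70, leaving 89 − 70 = 19 for the blank.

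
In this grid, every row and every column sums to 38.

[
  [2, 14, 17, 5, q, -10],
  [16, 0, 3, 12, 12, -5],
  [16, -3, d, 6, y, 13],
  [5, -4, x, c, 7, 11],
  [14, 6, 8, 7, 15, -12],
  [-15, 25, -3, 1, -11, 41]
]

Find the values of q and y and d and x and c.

q = 10, y = 5, d = 1, x = 12, c = 7

Row 1: 2 + 14 + 17 + 5 − 10 = 28, so its missing entry is 38 − 28 = 10.
Column 5: 10 + 12 + 7 + 15 − 11 = 33, so its missing entry is 38 − 33 = 5.
Column 4: 5 + 12 + 6 + 7 + 1 = 31, so its missing entry is 38 − 31 = 7.
Row 3: 16 − 3 + 6 + 5 + 13 = 37, so its missing entry is 38 − 37 = 1.
Row 4: 5 − 4 + 7 + 7 + 11 = 26, so its missing entry is 38 − 26 = 12.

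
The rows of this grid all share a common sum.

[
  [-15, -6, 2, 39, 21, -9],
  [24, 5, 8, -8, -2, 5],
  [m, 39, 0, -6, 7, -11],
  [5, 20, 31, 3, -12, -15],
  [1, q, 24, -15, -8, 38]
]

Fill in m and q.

m = 3, q = -8

Rows 1 and 4 both add up to 32, so every row sums to 32.
Row 3: 39 + 0 − 6 + 7 − 11 = 29, so the missing entry is 32 − 29 = 3.
Row 5: 1 + 24 − 15 − 8 + 38 = 40, so the missing entry is 32 − 40 = -8.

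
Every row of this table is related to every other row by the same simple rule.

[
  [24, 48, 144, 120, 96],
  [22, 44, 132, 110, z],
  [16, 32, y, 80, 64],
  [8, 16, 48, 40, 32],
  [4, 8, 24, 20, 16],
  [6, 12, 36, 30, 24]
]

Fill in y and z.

Each row is a constant multiple of every other row — this is a multiplication table with the headers hidden.
Row 3 is 80/120 = 2/3 times row 1, so its entry in column 3 is 144 × 2/3 = 96.
Row 2 is 110/120 = 11/12 times row 1, so its entry in column 5 is 96 × 11/12 = 88.

y = 96, z = 88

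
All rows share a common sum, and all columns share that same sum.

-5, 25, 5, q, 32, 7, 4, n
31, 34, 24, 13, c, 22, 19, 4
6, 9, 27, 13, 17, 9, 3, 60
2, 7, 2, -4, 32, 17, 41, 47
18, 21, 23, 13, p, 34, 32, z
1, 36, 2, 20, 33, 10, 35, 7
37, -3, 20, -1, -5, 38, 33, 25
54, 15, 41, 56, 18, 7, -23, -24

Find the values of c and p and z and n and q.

Rows 3 and 4 both sum to 144, so that's the common total.
Column 4 has 13 + 13 − 4 + 13 + 20 − 1 + 56 = 110; the blank must be 144 − 110 = 34.
Row 1 has -5 + 25 + 5 + 34 + 32 + 7 + 4 = 102; the blank must be 144 − 102 = 42.
Row 2 has 31 + 34 + 24 + 13 + 22 + 19 + 4 = 147; the blank must be 144 − 147 = -3.
Column 5 has 32 − 3 + 17 + 32 + 33 − 5 + 18 = 124; the blank must be 144 − 124 = 20.
Row 5 has 18 + 21 + 23 + 13 + 20 + 34 + 32 = 161; the blank must be 144 − 161 = -17.

c = -3, p = 20, z = -17, n = 42, q = 34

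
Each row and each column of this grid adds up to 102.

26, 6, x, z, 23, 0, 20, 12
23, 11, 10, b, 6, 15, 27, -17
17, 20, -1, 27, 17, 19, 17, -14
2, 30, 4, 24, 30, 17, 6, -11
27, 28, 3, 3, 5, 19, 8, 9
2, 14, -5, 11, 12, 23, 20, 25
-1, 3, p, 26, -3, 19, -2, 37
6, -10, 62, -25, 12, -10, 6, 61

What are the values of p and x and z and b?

Row 7: -1 + 3 + 26 − 3 + 19 − 2 + 37 = 79, so its missing entry is 102 − 79 = 23.
Row 2: 23 + 11 + 10 + 6 + 15 + 27 − 17 = 75, so its missing entry is 102 − 75 = 27.
Column 4: 27 + 27 + 24 + 3 + 11 + 26 − 25 = 93, so its missing entry is 102 − 93 = 9.
Row 1: 26 + 6 + 9 + 23 + 0 + 20 + 12 = 96, so its missing entry is 102 − 96 = 6.

p = 23, x = 6, z = 9, b = 27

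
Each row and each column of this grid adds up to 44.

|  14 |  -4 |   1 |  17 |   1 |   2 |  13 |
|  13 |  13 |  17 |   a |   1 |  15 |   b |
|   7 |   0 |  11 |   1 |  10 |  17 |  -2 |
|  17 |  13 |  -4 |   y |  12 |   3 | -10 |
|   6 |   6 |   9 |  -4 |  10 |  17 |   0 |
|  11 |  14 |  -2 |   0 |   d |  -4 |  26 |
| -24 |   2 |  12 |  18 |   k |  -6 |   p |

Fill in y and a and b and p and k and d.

y = 13, a = -1, b = -14, p = 31, k = 11, d = -1

The known cells in row 6 total 45, leaving 44 − 45 = -1 for the blank.
The known cells in column 5 total 33, leaving 44 − 33 = 11 for the blank.
The known cells in row 4 total 31, leaving 44 − 31 = 13 for the blank.
The known cells in row 7 total 13, leaving 44 − 13 = 31 for the blank.
The known cells in column 7 total 58, leaving 44 − 58 = -14 for the blank.
The known cells in row 2 total 45, leaving 44 − 45 = -1 for the blank.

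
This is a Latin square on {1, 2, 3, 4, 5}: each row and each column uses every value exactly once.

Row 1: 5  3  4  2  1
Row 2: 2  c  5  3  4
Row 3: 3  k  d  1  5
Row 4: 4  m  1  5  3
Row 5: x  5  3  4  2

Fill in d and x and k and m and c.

d = 2, x = 1, k = 4, m = 2, c = 1

Cell (5,1): row 5 already has {2, 3, 4, 5} → 1.
At (row 4, col 2): row 4 already has {1, 3, 4, 5}, so the value is 2.
For row 2, column 2: row 2 already has {2, 3, 4, 5}; that leaves 1.
At (row 3, col 2): column 2 already has {1, 2, 3, 5}, so the value is 4.
Cell (3,3): row 3 already has {1, 3, 4, 5} → 2.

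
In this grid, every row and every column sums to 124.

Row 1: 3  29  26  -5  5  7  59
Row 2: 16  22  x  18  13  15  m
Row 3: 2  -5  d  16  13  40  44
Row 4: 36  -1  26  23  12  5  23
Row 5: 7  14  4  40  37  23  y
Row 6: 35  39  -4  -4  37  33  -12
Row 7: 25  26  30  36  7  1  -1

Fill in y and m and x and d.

y = -1, m = 12, x = 28, d = 14

Row 5 has 7 + 14 + 4 + 40 + 37 + 23 = 125; the blank must be 124 − 125 = -1.
Column 7 has 59 + 44 + 23 − 1 − 12 − 1 = 112; the blank must be 124 − 112 = 12.
Row 2 has 16 + 22 + 18 + 13 + 15 + 12 = 96; the blank must be 124 − 96 = 28.
Row 3 has 2 − 5 + 16 + 13 + 40 + 44 = 110; the blank must be 124 − 110 = 14.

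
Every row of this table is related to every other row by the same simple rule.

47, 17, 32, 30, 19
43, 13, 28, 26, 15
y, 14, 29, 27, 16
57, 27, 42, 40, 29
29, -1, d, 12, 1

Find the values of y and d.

y = 44, d = 14

The difference between any two rows is the same in every column — this is an addition table with the headers hidden.
Row 3 minus row 1 is 27 − 30 = -3, so its entry in column 1 is 47 + (-3) = 44.
Row 5 minus row 1 is 12 − 30 = -18, so its entry in column 3 is 32 + (-18) = 14.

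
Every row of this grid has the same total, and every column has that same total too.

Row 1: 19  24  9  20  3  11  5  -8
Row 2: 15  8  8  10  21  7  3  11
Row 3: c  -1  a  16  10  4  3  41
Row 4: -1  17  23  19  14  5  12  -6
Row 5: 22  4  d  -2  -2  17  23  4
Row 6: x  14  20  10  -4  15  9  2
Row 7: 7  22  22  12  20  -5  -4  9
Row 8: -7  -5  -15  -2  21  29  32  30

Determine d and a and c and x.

Rows 1 and 2 both sum to 83, so that's the common total.
Row 6 has 14 + 20 + 10 − 4 + 15 + 9 + 2 = 66; the blank must be 83 − 66 = 17.
Column 1 has 19 + 15 − 1 + 22 + 17 + 7 − 7 = 72; the blank must be 83 − 72 = 11.
Row 5 has 22 + 4 − 2 − 2 + 17 + 23 + 4 = 66; the blank must be 83 − 66 = 17.
Row 3 has 11 − 1 + 16 + 10 + 4 + 3 + 41 = 84; the blank must be 83 − 84 = -1.

d = 17, a = -1, c = 11, x = 17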